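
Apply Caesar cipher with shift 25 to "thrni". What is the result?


Caesar cipher: shift "thrni" by 25
  't' (pos 19) + 25 = pos 18 = 's'
  'h' (pos 7) + 25 = pos 6 = 'g'
  'r' (pos 17) + 25 = pos 16 = 'q'
  'n' (pos 13) + 25 = pos 12 = 'm'
  'i' (pos 8) + 25 = pos 7 = 'h'
Result: sgqmh

sgqmh


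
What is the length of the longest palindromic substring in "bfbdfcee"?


Input: "bfbdfcee"
Checking substrings for palindromes:
  [0:3] "bfb" (len 3) => palindrome
  [6:8] "ee" (len 2) => palindrome
Longest palindromic substring: "bfb" with length 3

3


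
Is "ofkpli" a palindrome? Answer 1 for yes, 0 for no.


Input: ofkpli
Reversed: ilpkfo
  Compare pos 0 ('o') with pos 5 ('i'): MISMATCH
  Compare pos 1 ('f') with pos 4 ('l'): MISMATCH
  Compare pos 2 ('k') with pos 3 ('p'): MISMATCH
Result: not a palindrome

0


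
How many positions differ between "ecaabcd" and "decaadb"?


Comparing "ecaabcd" and "decaadb" position by position:
  Position 0: 'e' vs 'd' => DIFFER
  Position 1: 'c' vs 'e' => DIFFER
  Position 2: 'a' vs 'c' => DIFFER
  Position 3: 'a' vs 'a' => same
  Position 4: 'b' vs 'a' => DIFFER
  Position 5: 'c' vs 'd' => DIFFER
  Position 6: 'd' vs 'b' => DIFFER
Positions that differ: 6

6


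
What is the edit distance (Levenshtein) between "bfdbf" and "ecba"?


Computing edit distance: "bfdbf" -> "ecba"
DP table:
           e    c    b    a
      0    1    2    3    4
  b   1    1    2    2    3
  f   2    2    2    3    3
  d   3    3    3    3    4
  b   4    4    4    3    4
  f   5    5    5    4    4
Edit distance = dp[5][4] = 4

4


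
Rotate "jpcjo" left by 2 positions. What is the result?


Input: "jpcjo", rotate left by 2
First 2 characters: "jp"
Remaining characters: "cjo"
Concatenate remaining + first: "cjo" + "jp" = "cjojp"

cjojp


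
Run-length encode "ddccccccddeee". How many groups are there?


Input: ddccccccddeee
Scanning for consecutive runs:
  Group 1: 'd' x 2 (positions 0-1)
  Group 2: 'c' x 6 (positions 2-7)
  Group 3: 'd' x 2 (positions 8-9)
  Group 4: 'e' x 3 (positions 10-12)
Total groups: 4

4


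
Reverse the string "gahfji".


Input: gahfji
Reading characters right to left:
  Position 5: 'i'
  Position 4: 'j'
  Position 3: 'f'
  Position 2: 'h'
  Position 1: 'a'
  Position 0: 'g'
Reversed: ijfhag

ijfhag


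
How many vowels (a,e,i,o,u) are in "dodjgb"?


Input: dodjgb
Checking each character:
  'd' at position 0: consonant
  'o' at position 1: vowel (running total: 1)
  'd' at position 2: consonant
  'j' at position 3: consonant
  'g' at position 4: consonant
  'b' at position 5: consonant
Total vowels: 1

1


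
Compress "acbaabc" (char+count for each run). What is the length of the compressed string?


Input: acbaabc
Runs:
  'a' x 1 => "a1"
  'c' x 1 => "c1"
  'b' x 1 => "b1"
  'a' x 2 => "a2"
  'b' x 1 => "b1"
  'c' x 1 => "c1"
Compressed: "a1c1b1a2b1c1"
Compressed length: 12

12


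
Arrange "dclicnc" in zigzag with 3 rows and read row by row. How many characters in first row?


Zigzag "dclicnc" into 3 rows:
Placing characters:
  'd' => row 0
  'c' => row 1
  'l' => row 2
  'i' => row 1
  'c' => row 0
  'n' => row 1
  'c' => row 2
Rows:
  Row 0: "dc"
  Row 1: "cin"
  Row 2: "lc"
First row length: 2

2


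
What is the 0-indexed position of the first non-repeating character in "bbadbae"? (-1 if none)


Input: bbadbae
Character frequencies:
  'a': 2
  'b': 3
  'd': 1
  'e': 1
Scanning left to right for freq == 1:
  Position 0 ('b'): freq=3, skip
  Position 1 ('b'): freq=3, skip
  Position 2 ('a'): freq=2, skip
  Position 3 ('d'): unique! => answer = 3

3


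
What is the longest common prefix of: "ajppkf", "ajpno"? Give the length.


Words: ajppkf, ajpno
  Position 0: all 'a' => match
  Position 1: all 'j' => match
  Position 2: all 'p' => match
  Position 3: ('p', 'n') => mismatch, stop
LCP = "ajp" (length 3)

3


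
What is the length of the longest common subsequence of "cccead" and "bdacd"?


LCS of "cccead" and "bdacd"
DP table:
           b    d    a    c    d
      0    0    0    0    0    0
  c   0    0    0    0    1    1
  c   0    0    0    0    1    1
  c   0    0    0    0    1    1
  e   0    0    0    0    1    1
  a   0    0    0    1    1    1
  d   0    0    1    1    1    2
LCS length = dp[6][5] = 2

2


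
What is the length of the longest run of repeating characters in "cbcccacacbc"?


Input: "cbcccacacbc"
Scanning for longest run:
  Position 1 ('b'): new char, reset run to 1
  Position 2 ('c'): new char, reset run to 1
  Position 3 ('c'): continues run of 'c', length=2
  Position 4 ('c'): continues run of 'c', length=3
  Position 5 ('a'): new char, reset run to 1
  Position 6 ('c'): new char, reset run to 1
  Position 7 ('a'): new char, reset run to 1
  Position 8 ('c'): new char, reset run to 1
  Position 9 ('b'): new char, reset run to 1
  Position 10 ('c'): new char, reset run to 1
Longest run: 'c' with length 3

3


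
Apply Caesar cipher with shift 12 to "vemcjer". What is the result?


Caesar cipher: shift "vemcjer" by 12
  'v' (pos 21) + 12 = pos 7 = 'h'
  'e' (pos 4) + 12 = pos 16 = 'q'
  'm' (pos 12) + 12 = pos 24 = 'y'
  'c' (pos 2) + 12 = pos 14 = 'o'
  'j' (pos 9) + 12 = pos 21 = 'v'
  'e' (pos 4) + 12 = pos 16 = 'q'
  'r' (pos 17) + 12 = pos 3 = 'd'
Result: hqyovqd

hqyovqd


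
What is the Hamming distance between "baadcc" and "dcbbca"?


Comparing "baadcc" and "dcbbca" position by position:
  Position 0: 'b' vs 'd' => differ
  Position 1: 'a' vs 'c' => differ
  Position 2: 'a' vs 'b' => differ
  Position 3: 'd' vs 'b' => differ
  Position 4: 'c' vs 'c' => same
  Position 5: 'c' vs 'a' => differ
Total differences (Hamming distance): 5

5


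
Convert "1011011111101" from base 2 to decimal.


Input: "1011011111101" in base 2
Positional expansion:
  Digit '1' (value 1) x 2^12 = 4096
  Digit '0' (value 0) x 2^11 = 0
  Digit '1' (value 1) x 2^10 = 1024
  Digit '1' (value 1) x 2^9 = 512
  Digit '0' (value 0) x 2^8 = 0
  Digit '1' (value 1) x 2^7 = 128
  Digit '1' (value 1) x 2^6 = 64
  Digit '1' (value 1) x 2^5 = 32
  Digit '1' (value 1) x 2^4 = 16
  Digit '1' (value 1) x 2^3 = 8
  Digit '1' (value 1) x 2^2 = 4
  Digit '0' (value 0) x 2^1 = 0
  Digit '1' (value 1) x 2^0 = 1
Sum = 5885

5885


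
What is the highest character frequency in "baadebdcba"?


Input: baadebdcba
Character counts:
  'a': 3
  'b': 3
  'c': 1
  'd': 2
  'e': 1
Maximum frequency: 3

3


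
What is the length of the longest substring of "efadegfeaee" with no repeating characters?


Input: "efadegfeaee"
Sliding window (track last position of each char):
  Position 0 ('e'): window [0,0] length 1 -- new best
  Position 1 ('f'): window [0,1] length 2 -- new best
  Position 2 ('a'): window [0,2] length 3 -- new best
  Position 3 ('d'): window [0,3] length 4 -- new best
  Position 4 ('e'): repeat (last at 0), move window start to 1
  Position 4 ('e'): window [1,4] length 4
  Position 5 ('g'): window [1,5] length 5 -- new best
  Position 6 ('f'): repeat (last at 1), move window start to 2
  Position 6 ('f'): window [2,6] length 5
  Position 7 ('e'): repeat (last at 4), move window start to 5
  Position 7 ('e'): window [5,7] length 3
  Position 8 ('a'): window [5,8] length 4
  Position 9 ('e'): repeat (last at 7), move window start to 8
  Position 9 ('e'): window [8,9] length 2
  Position 10 ('e'): repeat (last at 9), move window start to 10
  Position 10 ('e'): window [10,10] length 1
Longest substring with no repeats: "fadeg" with length 5

5


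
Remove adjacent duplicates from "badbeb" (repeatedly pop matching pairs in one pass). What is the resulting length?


Input: badbeb
Stack-based adjacent duplicate removal:
  Read 'b': push. Stack: b
  Read 'a': push. Stack: ba
  Read 'd': push. Stack: bad
  Read 'b': push. Stack: badb
  Read 'e': push. Stack: badbe
  Read 'b': push. Stack: badbeb
Final stack: "badbeb" (length 6)

6


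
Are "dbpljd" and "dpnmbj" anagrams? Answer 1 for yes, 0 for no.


Strings: "dbpljd", "dpnmbj"
Sorted first:  bddjlp
Sorted second: bdjmnp
Differ at position 2: 'd' vs 'j' => not anagrams

0


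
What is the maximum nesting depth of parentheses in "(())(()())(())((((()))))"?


Input: "(())(()())(())((((()))))"
Tracking depth:
  Position 0 '(': depth becomes 1
  Position 1 '(': depth becomes 2
  Position 2 ')': depth becomes 1
  Position 3 ')': depth becomes 0
  Position 4 '(': depth becomes 1
  Position 5 '(': depth becomes 2
  Position 6 ')': depth becomes 1
  Position 7 '(': depth becomes 2
  Position 8 ')': depth becomes 1
  Position 9 ')': depth becomes 0
  Position 10 '(': depth becomes 1
  Position 11 '(': depth becomes 2
  Position 12 ')': depth becomes 1
  Position 13 ')': depth becomes 0
  Position 14 '(': depth becomes 1
  Position 15 '(': depth becomes 2
  Position 16 '(': depth becomes 3
  Position 17 '(': depth becomes 4
  Position 18 '(': depth becomes 5
  Position 19 ')': depth becomes 4
  Position 20 ')': depth becomes 3
  Position 21 ')': depth becomes 2
  Position 22 ')': depth becomes 1
  Position 23 ')': depth becomes 0
Maximum depth reached: 5

5


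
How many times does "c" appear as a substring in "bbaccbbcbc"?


Searching for "c" in "bbaccbbcbc"
Scanning each position:
  Position 0: "b" => no
  Position 1: "b" => no
  Position 2: "a" => no
  Position 3: "c" => MATCH
  Position 4: "c" => MATCH
  Position 5: "b" => no
  Position 6: "b" => no
  Position 7: "c" => MATCH
  Position 8: "b" => no
  Position 9: "c" => MATCH
Total occurrences: 4

4


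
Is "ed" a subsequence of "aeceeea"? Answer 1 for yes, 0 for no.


Check if "ed" is a subsequence of "aeceeea"
Greedy scan:
  Position 0 ('a'): no match needed
  Position 1 ('e'): matches sub[0] = 'e'
  Position 2 ('c'): no match needed
  Position 3 ('e'): no match needed
  Position 4 ('e'): no match needed
  Position 5 ('e'): no match needed
  Position 6 ('a'): no match needed
Only matched 1/2 characters => not a subsequence

0


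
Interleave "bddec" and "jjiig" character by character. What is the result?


Interleaving "bddec" and "jjiig":
  Position 0: 'b' from first, 'j' from second => "bj"
  Position 1: 'd' from first, 'j' from second => "dj"
  Position 2: 'd' from first, 'i' from second => "di"
  Position 3: 'e' from first, 'i' from second => "ei"
  Position 4: 'c' from first, 'g' from second => "cg"
Result: bjdjdieicg

bjdjdieicg


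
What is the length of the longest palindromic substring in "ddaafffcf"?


Input: "ddaafffcf"
Checking substrings for palindromes:
  [4:7] "fff" (len 3) => palindrome
  [6:9] "fcf" (len 3) => palindrome
  [0:2] "dd" (len 2) => palindrome
  [2:4] "aa" (len 2) => palindrome
  [4:6] "ff" (len 2) => palindrome
  [5:7] "ff" (len 2) => palindrome
Longest palindromic substring: "fff" with length 3

3


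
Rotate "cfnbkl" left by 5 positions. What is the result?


Input: "cfnbkl", rotate left by 5
First 5 characters: "cfnbk"
Remaining characters: "l"
Concatenate remaining + first: "l" + "cfnbk" = "lcfnbk"

lcfnbk


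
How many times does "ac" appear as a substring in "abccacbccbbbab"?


Searching for "ac" in "abccacbccbbbab"
Scanning each position:
  Position 0: "ab" => no
  Position 1: "bc" => no
  Position 2: "cc" => no
  Position 3: "ca" => no
  Position 4: "ac" => MATCH
  Position 5: "cb" => no
  Position 6: "bc" => no
  Position 7: "cc" => no
  Position 8: "cb" => no
  Position 9: "bb" => no
  Position 10: "bb" => no
  Position 11: "ba" => no
  Position 12: "ab" => no
Total occurrences: 1

1


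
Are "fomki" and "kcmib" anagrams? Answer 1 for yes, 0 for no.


Strings: "fomki", "kcmib"
Sorted first:  fikmo
Sorted second: bcikm
Differ at position 0: 'f' vs 'b' => not anagrams

0


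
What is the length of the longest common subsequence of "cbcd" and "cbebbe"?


LCS of "cbcd" and "cbebbe"
DP table:
           c    b    e    b    b    e
      0    0    0    0    0    0    0
  c   0    1    1    1    1    1    1
  b   0    1    2    2    2    2    2
  c   0    1    2    2    2    2    2
  d   0    1    2    2    2    2    2
LCS length = dp[4][6] = 2

2


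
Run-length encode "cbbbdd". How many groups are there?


Input: cbbbdd
Scanning for consecutive runs:
  Group 1: 'c' x 1 (positions 0-0)
  Group 2: 'b' x 3 (positions 1-3)
  Group 3: 'd' x 2 (positions 4-5)
Total groups: 3

3


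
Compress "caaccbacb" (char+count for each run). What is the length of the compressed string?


Input: caaccbacb
Runs:
  'c' x 1 => "c1"
  'a' x 2 => "a2"
  'c' x 2 => "c2"
  'b' x 1 => "b1"
  'a' x 1 => "a1"
  'c' x 1 => "c1"
  'b' x 1 => "b1"
Compressed: "c1a2c2b1a1c1b1"
Compressed length: 14

14


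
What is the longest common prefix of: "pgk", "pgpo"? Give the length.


Words: pgk, pgpo
  Position 0: all 'p' => match
  Position 1: all 'g' => match
  Position 2: ('k', 'p') => mismatch, stop
LCP = "pg" (length 2)

2


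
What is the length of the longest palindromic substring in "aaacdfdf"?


Input: "aaacdfdf"
Checking substrings for palindromes:
  [0:3] "aaa" (len 3) => palindrome
  [4:7] "dfd" (len 3) => palindrome
  [5:8] "fdf" (len 3) => palindrome
  [0:2] "aa" (len 2) => palindrome
  [1:3] "aa" (len 2) => palindrome
Longest palindromic substring: "aaa" with length 3

3


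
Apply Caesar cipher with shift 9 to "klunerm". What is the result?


Caesar cipher: shift "klunerm" by 9
  'k' (pos 10) + 9 = pos 19 = 't'
  'l' (pos 11) + 9 = pos 20 = 'u'
  'u' (pos 20) + 9 = pos 3 = 'd'
  'n' (pos 13) + 9 = pos 22 = 'w'
  'e' (pos 4) + 9 = pos 13 = 'n'
  'r' (pos 17) + 9 = pos 0 = 'a'
  'm' (pos 12) + 9 = pos 21 = 'v'
Result: tudwnav

tudwnav


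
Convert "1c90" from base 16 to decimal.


Input: "1c90" in base 16
Positional expansion:
  Digit '1' (value 1) x 16^3 = 4096
  Digit 'c' (value 12) x 16^2 = 3072
  Digit '9' (value 9) x 16^1 = 144
  Digit '0' (value 0) x 16^0 = 0
Sum = 7312

7312


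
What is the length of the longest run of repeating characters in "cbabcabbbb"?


Input: "cbabcabbbb"
Scanning for longest run:
  Position 1 ('b'): new char, reset run to 1
  Position 2 ('a'): new char, reset run to 1
  Position 3 ('b'): new char, reset run to 1
  Position 4 ('c'): new char, reset run to 1
  Position 5 ('a'): new char, reset run to 1
  Position 6 ('b'): new char, reset run to 1
  Position 7 ('b'): continues run of 'b', length=2
  Position 8 ('b'): continues run of 'b', length=3
  Position 9 ('b'): continues run of 'b', length=4
Longest run: 'b' with length 4

4


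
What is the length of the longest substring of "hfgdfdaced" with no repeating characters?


Input: "hfgdfdaced"
Sliding window (track last position of each char):
  Position 0 ('h'): window [0,0] length 1 -- new best
  Position 1 ('f'): window [0,1] length 2 -- new best
  Position 2 ('g'): window [0,2] length 3 -- new best
  Position 3 ('d'): window [0,3] length 4 -- new best
  Position 4 ('f'): repeat (last at 1), move window start to 2
  Position 4 ('f'): window [2,4] length 3
  Position 5 ('d'): repeat (last at 3), move window start to 4
  Position 5 ('d'): window [4,5] length 2
  Position 6 ('a'): window [4,6] length 3
  Position 7 ('c'): window [4,7] length 4
  Position 8 ('e'): window [4,8] length 5 -- new best
  Position 9 ('d'): repeat (last at 5), move window start to 6
  Position 9 ('d'): window [6,9] length 4
Longest substring with no repeats: "fdace" with length 5

5


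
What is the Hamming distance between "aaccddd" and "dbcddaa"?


Comparing "aaccddd" and "dbcddaa" position by position:
  Position 0: 'a' vs 'd' => differ
  Position 1: 'a' vs 'b' => differ
  Position 2: 'c' vs 'c' => same
  Position 3: 'c' vs 'd' => differ
  Position 4: 'd' vs 'd' => same
  Position 5: 'd' vs 'a' => differ
  Position 6: 'd' vs 'a' => differ
Total differences (Hamming distance): 5

5


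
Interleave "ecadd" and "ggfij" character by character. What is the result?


Interleaving "ecadd" and "ggfij":
  Position 0: 'e' from first, 'g' from second => "eg"
  Position 1: 'c' from first, 'g' from second => "cg"
  Position 2: 'a' from first, 'f' from second => "af"
  Position 3: 'd' from first, 'i' from second => "di"
  Position 4: 'd' from first, 'j' from second => "dj"
Result: egcgafdidj

egcgafdidj


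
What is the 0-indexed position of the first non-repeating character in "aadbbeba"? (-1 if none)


Input: aadbbeba
Character frequencies:
  'a': 3
  'b': 3
  'd': 1
  'e': 1
Scanning left to right for freq == 1:
  Position 0 ('a'): freq=3, skip
  Position 1 ('a'): freq=3, skip
  Position 2 ('d'): unique! => answer = 2

2


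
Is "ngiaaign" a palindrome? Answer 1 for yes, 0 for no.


Input: ngiaaign
Reversed: ngiaaign
  Compare pos 0 ('n') with pos 7 ('n'): match
  Compare pos 1 ('g') with pos 6 ('g'): match
  Compare pos 2 ('i') with pos 5 ('i'): match
  Compare pos 3 ('a') with pos 4 ('a'): match
Result: palindrome

1


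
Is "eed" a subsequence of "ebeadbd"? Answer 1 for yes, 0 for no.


Check if "eed" is a subsequence of "ebeadbd"
Greedy scan:
  Position 0 ('e'): matches sub[0] = 'e'
  Position 1 ('b'): no match needed
  Position 2 ('e'): matches sub[1] = 'e'
  Position 3 ('a'): no match needed
  Position 4 ('d'): matches sub[2] = 'd'
  Position 5 ('b'): no match needed
  Position 6 ('d'): no match needed
All 3 characters matched => is a subsequence

1


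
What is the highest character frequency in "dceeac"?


Input: dceeac
Character counts:
  'a': 1
  'c': 2
  'd': 1
  'e': 2
Maximum frequency: 2

2


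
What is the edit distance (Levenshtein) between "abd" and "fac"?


Computing edit distance: "abd" -> "fac"
DP table:
           f    a    c
      0    1    2    3
  a   1    1    1    2
  b   2    2    2    2
  d   3    3    3    3
Edit distance = dp[3][3] = 3

3


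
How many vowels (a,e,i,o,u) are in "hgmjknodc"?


Input: hgmjknodc
Checking each character:
  'h' at position 0: consonant
  'g' at position 1: consonant
  'm' at position 2: consonant
  'j' at position 3: consonant
  'k' at position 4: consonant
  'n' at position 5: consonant
  'o' at position 6: vowel (running total: 1)
  'd' at position 7: consonant
  'c' at position 8: consonant
Total vowels: 1

1


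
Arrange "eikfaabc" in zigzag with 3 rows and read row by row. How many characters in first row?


Zigzag "eikfaabc" into 3 rows:
Placing characters:
  'e' => row 0
  'i' => row 1
  'k' => row 2
  'f' => row 1
  'a' => row 0
  'a' => row 1
  'b' => row 2
  'c' => row 1
Rows:
  Row 0: "ea"
  Row 1: "ifac"
  Row 2: "kb"
First row length: 2

2


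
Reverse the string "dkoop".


Input: dkoop
Reading characters right to left:
  Position 4: 'p'
  Position 3: 'o'
  Position 2: 'o'
  Position 1: 'k'
  Position 0: 'd'
Reversed: pookd

pookd


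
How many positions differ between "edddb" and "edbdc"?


Comparing "edddb" and "edbdc" position by position:
  Position 0: 'e' vs 'e' => same
  Position 1: 'd' vs 'd' => same
  Position 2: 'd' vs 'b' => DIFFER
  Position 3: 'd' vs 'd' => same
  Position 4: 'b' vs 'c' => DIFFER
Positions that differ: 2

2


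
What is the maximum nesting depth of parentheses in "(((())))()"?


Input: "(((())))()"
Tracking depth:
  Position 0 '(': depth becomes 1
  Position 1 '(': depth becomes 2
  Position 2 '(': depth becomes 3
  Position 3 '(': depth becomes 4
  Position 4 ')': depth becomes 3
  Position 5 ')': depth becomes 2
  Position 6 ')': depth becomes 1
  Position 7 ')': depth becomes 0
  Position 8 '(': depth becomes 1
  Position 9 ')': depth becomes 0
Maximum depth reached: 4

4


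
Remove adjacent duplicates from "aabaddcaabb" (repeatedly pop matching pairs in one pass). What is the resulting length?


Input: aabaddcaabb
Stack-based adjacent duplicate removal:
  Read 'a': push. Stack: a
  Read 'a': matches stack top 'a' => pop. Stack: (empty)
  Read 'b': push. Stack: b
  Read 'a': push. Stack: ba
  Read 'd': push. Stack: bad
  Read 'd': matches stack top 'd' => pop. Stack: ba
  Read 'c': push. Stack: bac
  Read 'a': push. Stack: baca
  Read 'a': matches stack top 'a' => pop. Stack: bac
  Read 'b': push. Stack: bacb
  Read 'b': matches stack top 'b' => pop. Stack: bac
Final stack: "bac" (length 3)

3


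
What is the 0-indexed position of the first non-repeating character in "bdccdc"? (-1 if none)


Input: bdccdc
Character frequencies:
  'b': 1
  'c': 3
  'd': 2
Scanning left to right for freq == 1:
  Position 0 ('b'): unique! => answer = 0

0


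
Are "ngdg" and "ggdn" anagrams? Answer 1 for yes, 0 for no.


Strings: "ngdg", "ggdn"
Sorted first:  dggn
Sorted second: dggn
Sorted forms match => anagrams

1


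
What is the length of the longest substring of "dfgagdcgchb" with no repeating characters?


Input: "dfgagdcgchb"
Sliding window (track last position of each char):
  Position 0 ('d'): window [0,0] length 1 -- new best
  Position 1 ('f'): window [0,1] length 2 -- new best
  Position 2 ('g'): window [0,2] length 3 -- new best
  Position 3 ('a'): window [0,3] length 4 -- new best
  Position 4 ('g'): repeat (last at 2), move window start to 3
  Position 4 ('g'): window [3,4] length 2
  Position 5 ('d'): window [3,5] length 3
  Position 6 ('c'): window [3,6] length 4
  Position 7 ('g'): repeat (last at 4), move window start to 5
  Position 7 ('g'): window [5,7] length 3
  Position 8 ('c'): repeat (last at 6), move window start to 7
  Position 8 ('c'): window [7,8] length 2
  Position 9 ('h'): window [7,9] length 3
  Position 10 ('b'): window [7,10] length 4
Longest substring with no repeats: "dfga" with length 4

4


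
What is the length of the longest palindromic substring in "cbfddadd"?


Input: "cbfddadd"
Checking substrings for palindromes:
  [3:8] "ddadd" (len 5) => palindrome
  [4:7] "dad" (len 3) => palindrome
  [3:5] "dd" (len 2) => palindrome
  [6:8] "dd" (len 2) => palindrome
Longest palindromic substring: "ddadd" with length 5

5


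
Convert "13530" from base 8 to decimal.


Input: "13530" in base 8
Positional expansion:
  Digit '1' (value 1) x 8^4 = 4096
  Digit '3' (value 3) x 8^3 = 1536
  Digit '5' (value 5) x 8^2 = 320
  Digit '3' (value 3) x 8^1 = 24
  Digit '0' (value 0) x 8^0 = 0
Sum = 5976

5976


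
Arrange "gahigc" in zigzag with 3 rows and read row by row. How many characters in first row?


Zigzag "gahigc" into 3 rows:
Placing characters:
  'g' => row 0
  'a' => row 1
  'h' => row 2
  'i' => row 1
  'g' => row 0
  'c' => row 1
Rows:
  Row 0: "gg"
  Row 1: "aic"
  Row 2: "h"
First row length: 2

2


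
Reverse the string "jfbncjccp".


Input: jfbncjccp
Reading characters right to left:
  Position 8: 'p'
  Position 7: 'c'
  Position 6: 'c'
  Position 5: 'j'
  Position 4: 'c'
  Position 3: 'n'
  Position 2: 'b'
  Position 1: 'f'
  Position 0: 'j'
Reversed: pccjcnbfj

pccjcnbfj


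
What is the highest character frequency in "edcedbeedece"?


Input: edcedbeedece
Character counts:
  'b': 1
  'c': 2
  'd': 3
  'e': 6
Maximum frequency: 6

6


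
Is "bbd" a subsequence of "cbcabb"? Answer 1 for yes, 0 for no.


Check if "bbd" is a subsequence of "cbcabb"
Greedy scan:
  Position 0 ('c'): no match needed
  Position 1 ('b'): matches sub[0] = 'b'
  Position 2 ('c'): no match needed
  Position 3 ('a'): no match needed
  Position 4 ('b'): matches sub[1] = 'b'
  Position 5 ('b'): no match needed
Only matched 2/3 characters => not a subsequence

0


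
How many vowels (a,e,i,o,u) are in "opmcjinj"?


Input: opmcjinj
Checking each character:
  'o' at position 0: vowel (running total: 1)
  'p' at position 1: consonant
  'm' at position 2: consonant
  'c' at position 3: consonant
  'j' at position 4: consonant
  'i' at position 5: vowel (running total: 2)
  'n' at position 6: consonant
  'j' at position 7: consonant
Total vowels: 2

2


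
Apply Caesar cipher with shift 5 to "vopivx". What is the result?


Caesar cipher: shift "vopivx" by 5
  'v' (pos 21) + 5 = pos 0 = 'a'
  'o' (pos 14) + 5 = pos 19 = 't'
  'p' (pos 15) + 5 = pos 20 = 'u'
  'i' (pos 8) + 5 = pos 13 = 'n'
  'v' (pos 21) + 5 = pos 0 = 'a'
  'x' (pos 23) + 5 = pos 2 = 'c'
Result: atunac

atunac


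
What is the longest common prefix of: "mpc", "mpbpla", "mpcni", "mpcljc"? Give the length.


Words: mpc, mpbpla, mpcni, mpcljc
  Position 0: all 'm' => match
  Position 1: all 'p' => match
  Position 2: ('c', 'b', 'c', 'c') => mismatch, stop
LCP = "mp" (length 2)

2


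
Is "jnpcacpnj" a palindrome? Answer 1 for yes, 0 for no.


Input: jnpcacpnj
Reversed: jnpcacpnj
  Compare pos 0 ('j') with pos 8 ('j'): match
  Compare pos 1 ('n') with pos 7 ('n'): match
  Compare pos 2 ('p') with pos 6 ('p'): match
  Compare pos 3 ('c') with pos 5 ('c'): match
Result: palindrome

1


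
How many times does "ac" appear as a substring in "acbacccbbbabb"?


Searching for "ac" in "acbacccbbbabb"
Scanning each position:
  Position 0: "ac" => MATCH
  Position 1: "cb" => no
  Position 2: "ba" => no
  Position 3: "ac" => MATCH
  Position 4: "cc" => no
  Position 5: "cc" => no
  Position 6: "cb" => no
  Position 7: "bb" => no
  Position 8: "bb" => no
  Position 9: "ba" => no
  Position 10: "ab" => no
  Position 11: "bb" => no
Total occurrences: 2

2


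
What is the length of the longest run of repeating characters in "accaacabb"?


Input: "accaacabb"
Scanning for longest run:
  Position 1 ('c'): new char, reset run to 1
  Position 2 ('c'): continues run of 'c', length=2
  Position 3 ('a'): new char, reset run to 1
  Position 4 ('a'): continues run of 'a', length=2
  Position 5 ('c'): new char, reset run to 1
  Position 6 ('a'): new char, reset run to 1
  Position 7 ('b'): new char, reset run to 1
  Position 8 ('b'): continues run of 'b', length=2
Longest run: 'c' with length 2

2


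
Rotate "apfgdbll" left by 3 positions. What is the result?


Input: "apfgdbll", rotate left by 3
First 3 characters: "apf"
Remaining characters: "gdbll"
Concatenate remaining + first: "gdbll" + "apf" = "gdbllapf"

gdbllapf


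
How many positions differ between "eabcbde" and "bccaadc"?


Comparing "eabcbde" and "bccaadc" position by position:
  Position 0: 'e' vs 'b' => DIFFER
  Position 1: 'a' vs 'c' => DIFFER
  Position 2: 'b' vs 'c' => DIFFER
  Position 3: 'c' vs 'a' => DIFFER
  Position 4: 'b' vs 'a' => DIFFER
  Position 5: 'd' vs 'd' => same
  Position 6: 'e' vs 'c' => DIFFER
Positions that differ: 6

6


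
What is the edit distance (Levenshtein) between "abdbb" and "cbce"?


Computing edit distance: "abdbb" -> "cbce"
DP table:
           c    b    c    e
      0    1    2    3    4
  a   1    1    2    3    4
  b   2    2    1    2    3
  d   3    3    2    2    3
  b   4    4    3    3    3
  b   5    5    4    4    4
Edit distance = dp[5][4] = 4

4


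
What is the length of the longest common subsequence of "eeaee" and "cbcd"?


LCS of "eeaee" and "cbcd"
DP table:
           c    b    c    d
      0    0    0    0    0
  e   0    0    0    0    0
  e   0    0    0    0    0
  a   0    0    0    0    0
  e   0    0    0    0    0
  e   0    0    0    0    0
LCS length = dp[5][4] = 0

0


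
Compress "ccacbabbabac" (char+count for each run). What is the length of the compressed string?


Input: ccacbabbabac
Runs:
  'c' x 2 => "c2"
  'a' x 1 => "a1"
  'c' x 1 => "c1"
  'b' x 1 => "b1"
  'a' x 1 => "a1"
  'b' x 2 => "b2"
  'a' x 1 => "a1"
  'b' x 1 => "b1"
  'a' x 1 => "a1"
  'c' x 1 => "c1"
Compressed: "c2a1c1b1a1b2a1b1a1c1"
Compressed length: 20

20


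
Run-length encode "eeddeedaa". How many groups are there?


Input: eeddeedaa
Scanning for consecutive runs:
  Group 1: 'e' x 2 (positions 0-1)
  Group 2: 'd' x 2 (positions 2-3)
  Group 3: 'e' x 2 (positions 4-5)
  Group 4: 'd' x 1 (positions 6-6)
  Group 5: 'a' x 2 (positions 7-8)
Total groups: 5

5


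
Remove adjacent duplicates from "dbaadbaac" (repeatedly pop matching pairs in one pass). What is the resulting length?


Input: dbaadbaac
Stack-based adjacent duplicate removal:
  Read 'd': push. Stack: d
  Read 'b': push. Stack: db
  Read 'a': push. Stack: dba
  Read 'a': matches stack top 'a' => pop. Stack: db
  Read 'd': push. Stack: dbd
  Read 'b': push. Stack: dbdb
  Read 'a': push. Stack: dbdba
  Read 'a': matches stack top 'a' => pop. Stack: dbdb
  Read 'c': push. Stack: dbdbc
Final stack: "dbdbc" (length 5)

5


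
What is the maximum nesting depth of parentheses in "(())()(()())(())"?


Input: "(())()(()())(())"
Tracking depth:
  Position 0 '(': depth becomes 1
  Position 1 '(': depth becomes 2
  Position 2 ')': depth becomes 1
  Position 3 ')': depth becomes 0
  Position 4 '(': depth becomes 1
  Position 5 ')': depth becomes 0
  Position 6 '(': depth becomes 1
  Position 7 '(': depth becomes 2
  Position 8 ')': depth becomes 1
  Position 9 '(': depth becomes 2
  Position 10 ')': depth becomes 1
  Position 11 ')': depth becomes 0
  Position 12 '(': depth becomes 1
  Position 13 '(': depth becomes 2
  Position 14 ')': depth becomes 1
  Position 15 ')': depth becomes 0
Maximum depth reached: 2

2


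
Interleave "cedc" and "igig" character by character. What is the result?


Interleaving "cedc" and "igig":
  Position 0: 'c' from first, 'i' from second => "ci"
  Position 1: 'e' from first, 'g' from second => "eg"
  Position 2: 'd' from first, 'i' from second => "di"
  Position 3: 'c' from first, 'g' from second => "cg"
Result: ciegdicg

ciegdicg


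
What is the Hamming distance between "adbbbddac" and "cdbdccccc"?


Comparing "adbbbddac" and "cdbdccccc" position by position:
  Position 0: 'a' vs 'c' => differ
  Position 1: 'd' vs 'd' => same
  Position 2: 'b' vs 'b' => same
  Position 3: 'b' vs 'd' => differ
  Position 4: 'b' vs 'c' => differ
  Position 5: 'd' vs 'c' => differ
  Position 6: 'd' vs 'c' => differ
  Position 7: 'a' vs 'c' => differ
  Position 8: 'c' vs 'c' => same
Total differences (Hamming distance): 6

6


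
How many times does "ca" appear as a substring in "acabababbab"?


Searching for "ca" in "acabababbab"
Scanning each position:
  Position 0: "ac" => no
  Position 1: "ca" => MATCH
  Position 2: "ab" => no
  Position 3: "ba" => no
  Position 4: "ab" => no
  Position 5: "ba" => no
  Position 6: "ab" => no
  Position 7: "bb" => no
  Position 8: "ba" => no
  Position 9: "ab" => no
Total occurrences: 1

1


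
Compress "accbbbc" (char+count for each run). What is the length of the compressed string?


Input: accbbbc
Runs:
  'a' x 1 => "a1"
  'c' x 2 => "c2"
  'b' x 3 => "b3"
  'c' x 1 => "c1"
Compressed: "a1c2b3c1"
Compressed length: 8

8


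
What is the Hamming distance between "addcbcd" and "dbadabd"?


Comparing "addcbcd" and "dbadabd" position by position:
  Position 0: 'a' vs 'd' => differ
  Position 1: 'd' vs 'b' => differ
  Position 2: 'd' vs 'a' => differ
  Position 3: 'c' vs 'd' => differ
  Position 4: 'b' vs 'a' => differ
  Position 5: 'c' vs 'b' => differ
  Position 6: 'd' vs 'd' => same
Total differences (Hamming distance): 6

6


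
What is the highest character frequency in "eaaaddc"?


Input: eaaaddc
Character counts:
  'a': 3
  'c': 1
  'd': 2
  'e': 1
Maximum frequency: 3

3


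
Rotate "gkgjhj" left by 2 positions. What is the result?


Input: "gkgjhj", rotate left by 2
First 2 characters: "gk"
Remaining characters: "gjhj"
Concatenate remaining + first: "gjhj" + "gk" = "gjhjgk"

gjhjgk


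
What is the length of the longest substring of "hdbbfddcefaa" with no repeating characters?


Input: "hdbbfddcefaa"
Sliding window (track last position of each char):
  Position 0 ('h'): window [0,0] length 1 -- new best
  Position 1 ('d'): window [0,1] length 2 -- new best
  Position 2 ('b'): window [0,2] length 3 -- new best
  Position 3 ('b'): repeat (last at 2), move window start to 3
  Position 3 ('b'): window [3,3] length 1
  Position 4 ('f'): window [3,4] length 2
  Position 5 ('d'): window [3,5] length 3
  Position 6 ('d'): repeat (last at 5), move window start to 6
  Position 6 ('d'): window [6,6] length 1
  Position 7 ('c'): window [6,7] length 2
  Position 8 ('e'): window [6,8] length 3
  Position 9 ('f'): window [6,9] length 4 -- new best
  Position 10 ('a'): window [6,10] length 5 -- new best
  Position 11 ('a'): repeat (last at 10), move window start to 11
  Position 11 ('a'): window [11,11] length 1
Longest substring with no repeats: "dcefa" with length 5

5


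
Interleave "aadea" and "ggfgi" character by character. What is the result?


Interleaving "aadea" and "ggfgi":
  Position 0: 'a' from first, 'g' from second => "ag"
  Position 1: 'a' from first, 'g' from second => "ag"
  Position 2: 'd' from first, 'f' from second => "df"
  Position 3: 'e' from first, 'g' from second => "eg"
  Position 4: 'a' from first, 'i' from second => "ai"
Result: agagdfegai

agagdfegai


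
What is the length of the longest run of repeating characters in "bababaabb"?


Input: "bababaabb"
Scanning for longest run:
  Position 1 ('a'): new char, reset run to 1
  Position 2 ('b'): new char, reset run to 1
  Position 3 ('a'): new char, reset run to 1
  Position 4 ('b'): new char, reset run to 1
  Position 5 ('a'): new char, reset run to 1
  Position 6 ('a'): continues run of 'a', length=2
  Position 7 ('b'): new char, reset run to 1
  Position 8 ('b'): continues run of 'b', length=2
Longest run: 'a' with length 2

2


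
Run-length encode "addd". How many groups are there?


Input: addd
Scanning for consecutive runs:
  Group 1: 'a' x 1 (positions 0-0)
  Group 2: 'd' x 3 (positions 1-3)
Total groups: 2

2


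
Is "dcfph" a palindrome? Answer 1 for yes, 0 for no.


Input: dcfph
Reversed: hpfcd
  Compare pos 0 ('d') with pos 4 ('h'): MISMATCH
  Compare pos 1 ('c') with pos 3 ('p'): MISMATCH
Result: not a palindrome

0


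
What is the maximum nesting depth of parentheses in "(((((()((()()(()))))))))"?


Input: "(((((()((()()(()))))))))"
Tracking depth:
  Position 0 '(': depth becomes 1
  Position 1 '(': depth becomes 2
  Position 2 '(': depth becomes 3
  Position 3 '(': depth becomes 4
  Position 4 '(': depth becomes 5
  Position 5 '(': depth becomes 6
  Position 6 ')': depth becomes 5
  Position 7 '(': depth becomes 6
  Position 8 '(': depth becomes 7
  Position 9 '(': depth becomes 8
  Position 10 ')': depth becomes 7
  Position 11 '(': depth becomes 8
  Position 12 ')': depth becomes 7
  Position 13 '(': depth becomes 8
  Position 14 '(': depth becomes 9
  Position 15 ')': depth becomes 8
  Position 16 ')': depth becomes 7
  Position 17 ')': depth becomes 6
  Position 18 ')': depth becomes 5
  Position 19 ')': depth becomes 4
  Position 20 ')': depth becomes 3
  Position 21 ')': depth becomes 2
  Position 22 ')': depth becomes 1
  Position 23 ')': depth becomes 0
Maximum depth reached: 9

9


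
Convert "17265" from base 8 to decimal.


Input: "17265" in base 8
Positional expansion:
  Digit '1' (value 1) x 8^4 = 4096
  Digit '7' (value 7) x 8^3 = 3584
  Digit '2' (value 2) x 8^2 = 128
  Digit '6' (value 6) x 8^1 = 48
  Digit '5' (value 5) x 8^0 = 5
Sum = 7861

7861


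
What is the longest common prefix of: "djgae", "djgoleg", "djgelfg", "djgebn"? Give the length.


Words: djgae, djgoleg, djgelfg, djgebn
  Position 0: all 'd' => match
  Position 1: all 'j' => match
  Position 2: all 'g' => match
  Position 3: ('a', 'o', 'e', 'e') => mismatch, stop
LCP = "djg" (length 3)

3


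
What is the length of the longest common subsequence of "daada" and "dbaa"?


LCS of "daada" and "dbaa"
DP table:
           d    b    a    a
      0    0    0    0    0
  d   0    1    1    1    1
  a   0    1    1    2    2
  a   0    1    1    2    3
  d   0    1    1    2    3
  a   0    1    1    2    3
LCS length = dp[5][4] = 3

3


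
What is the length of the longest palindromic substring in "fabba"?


Input: "fabba"
Checking substrings for palindromes:
  [1:5] "abba" (len 4) => palindrome
  [2:4] "bb" (len 2) => palindrome
Longest palindromic substring: "abba" with length 4

4


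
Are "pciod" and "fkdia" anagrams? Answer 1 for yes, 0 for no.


Strings: "pciod", "fkdia"
Sorted first:  cdiop
Sorted second: adfik
Differ at position 0: 'c' vs 'a' => not anagrams

0


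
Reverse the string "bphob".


Input: bphob
Reading characters right to left:
  Position 4: 'b'
  Position 3: 'o'
  Position 2: 'h'
  Position 1: 'p'
  Position 0: 'b'
Reversed: bohpb

bohpb


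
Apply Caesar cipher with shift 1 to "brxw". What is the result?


Caesar cipher: shift "brxw" by 1
  'b' (pos 1) + 1 = pos 2 = 'c'
  'r' (pos 17) + 1 = pos 18 = 's'
  'x' (pos 23) + 1 = pos 24 = 'y'
  'w' (pos 22) + 1 = pos 23 = 'x'
Result: csyx

csyx


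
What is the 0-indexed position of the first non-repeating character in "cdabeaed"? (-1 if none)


Input: cdabeaed
Character frequencies:
  'a': 2
  'b': 1
  'c': 1
  'd': 2
  'e': 2
Scanning left to right for freq == 1:
  Position 0 ('c'): unique! => answer = 0

0


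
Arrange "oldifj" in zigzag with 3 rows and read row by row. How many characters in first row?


Zigzag "oldifj" into 3 rows:
Placing characters:
  'o' => row 0
  'l' => row 1
  'd' => row 2
  'i' => row 1
  'f' => row 0
  'j' => row 1
Rows:
  Row 0: "of"
  Row 1: "lij"
  Row 2: "d"
First row length: 2

2


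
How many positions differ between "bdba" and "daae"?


Comparing "bdba" and "daae" position by position:
  Position 0: 'b' vs 'd' => DIFFER
  Position 1: 'd' vs 'a' => DIFFER
  Position 2: 'b' vs 'a' => DIFFER
  Position 3: 'a' vs 'e' => DIFFER
Positions that differ: 4

4


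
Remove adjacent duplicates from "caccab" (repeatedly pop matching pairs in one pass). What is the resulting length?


Input: caccab
Stack-based adjacent duplicate removal:
  Read 'c': push. Stack: c
  Read 'a': push. Stack: ca
  Read 'c': push. Stack: cac
  Read 'c': matches stack top 'c' => pop. Stack: ca
  Read 'a': matches stack top 'a' => pop. Stack: c
  Read 'b': push. Stack: cb
Final stack: "cb" (length 2)

2


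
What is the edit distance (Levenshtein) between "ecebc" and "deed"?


Computing edit distance: "ecebc" -> "deed"
DP table:
           d    e    e    d
      0    1    2    3    4
  e   1    1    1    2    3
  c   2    2    2    2    3
  e   3    3    2    2    3
  b   4    4    3    3    3
  c   5    5    4    4    4
Edit distance = dp[5][4] = 4

4


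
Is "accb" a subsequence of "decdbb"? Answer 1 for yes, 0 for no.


Check if "accb" is a subsequence of "decdbb"
Greedy scan:
  Position 0 ('d'): no match needed
  Position 1 ('e'): no match needed
  Position 2 ('c'): no match needed
  Position 3 ('d'): no match needed
  Position 4 ('b'): no match needed
  Position 5 ('b'): no match needed
Only matched 0/4 characters => not a subsequence

0


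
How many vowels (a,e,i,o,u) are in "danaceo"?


Input: danaceo
Checking each character:
  'd' at position 0: consonant
  'a' at position 1: vowel (running total: 1)
  'n' at position 2: consonant
  'a' at position 3: vowel (running total: 2)
  'c' at position 4: consonant
  'e' at position 5: vowel (running total: 3)
  'o' at position 6: vowel (running total: 4)
Total vowels: 4

4


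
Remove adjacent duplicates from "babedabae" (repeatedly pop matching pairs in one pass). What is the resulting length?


Input: babedabae
Stack-based adjacent duplicate removal:
  Read 'b': push. Stack: b
  Read 'a': push. Stack: ba
  Read 'b': push. Stack: bab
  Read 'e': push. Stack: babe
  Read 'd': push. Stack: babed
  Read 'a': push. Stack: babeda
  Read 'b': push. Stack: babedab
  Read 'a': push. Stack: babedaba
  Read 'e': push. Stack: babedabae
Final stack: "babedabae" (length 9)

9


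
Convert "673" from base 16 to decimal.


Input: "673" in base 16
Positional expansion:
  Digit '6' (value 6) x 16^2 = 1536
  Digit '7' (value 7) x 16^1 = 112
  Digit '3' (value 3) x 16^0 = 3
Sum = 1651

1651


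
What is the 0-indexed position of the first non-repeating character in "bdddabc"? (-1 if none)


Input: bdddabc
Character frequencies:
  'a': 1
  'b': 2
  'c': 1
  'd': 3
Scanning left to right for freq == 1:
  Position 0 ('b'): freq=2, skip
  Position 1 ('d'): freq=3, skip
  Position 2 ('d'): freq=3, skip
  Position 3 ('d'): freq=3, skip
  Position 4 ('a'): unique! => answer = 4

4


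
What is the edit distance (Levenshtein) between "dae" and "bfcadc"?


Computing edit distance: "dae" -> "bfcadc"
DP table:
           b    f    c    a    d    c
      0    1    2    3    4    5    6
  d   1    1    2    3    4    4    5
  a   2    2    2    3    3    4    5
  e   3    3    3    3    4    4    5
Edit distance = dp[3][6] = 5

5
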